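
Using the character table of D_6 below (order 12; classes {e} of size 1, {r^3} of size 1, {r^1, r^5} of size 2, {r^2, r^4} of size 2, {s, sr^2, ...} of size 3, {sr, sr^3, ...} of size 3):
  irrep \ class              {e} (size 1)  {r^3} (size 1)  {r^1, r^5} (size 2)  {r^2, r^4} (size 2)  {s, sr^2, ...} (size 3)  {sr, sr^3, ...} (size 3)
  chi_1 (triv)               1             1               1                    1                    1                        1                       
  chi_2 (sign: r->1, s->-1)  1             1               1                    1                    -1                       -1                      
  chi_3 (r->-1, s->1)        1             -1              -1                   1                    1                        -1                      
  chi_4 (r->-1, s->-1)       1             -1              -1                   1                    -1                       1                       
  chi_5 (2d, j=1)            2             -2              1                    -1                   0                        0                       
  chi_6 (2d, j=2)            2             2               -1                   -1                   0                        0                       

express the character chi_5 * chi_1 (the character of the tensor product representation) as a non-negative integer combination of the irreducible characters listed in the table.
chi_5 tensor chi_1 = chi_5 (all other irreducibles have multiplicity 0).

Why: The character of a tensor product is the pointwise product (chi_5 * chi_1)(C) = chi_5(C) * chi_1(C):
  {e}: (2)*(1), {r^3}: (-2)*(1), {r^1, r^5}: (1)*(1), {r^2, r^4}: (-1)*(1), {s, sr^2, ...}: (0)*(1), {sr, sr^3, ...}: (0)*(1)
so (chi_5 * chi_1) takes values
  {e} -> 2, {r^3} -> -2, {r^1, r^5} -> 1, {r^2, r^4} -> -1, {s, sr^2, ...} -> 0, {sr, sr^3, ...} -> 0.
Now take the inner product of this character with each irreducible chi from the table, <chi_5*chi_1, chi> = (1/12) sum_C |C| (chi_5*chi_1)(C) conj(chi(C)):
  <chi_5*chi_1, chi_1> = (1/12)[1*(2)*conj(1) + 1*(-2)*conj(1) + 2*(1)*conj(1) + 2*(-1)*conj(1) + 3*(0)*conj(1) + 3*(0)*conj(1)]
      = (1/12)[(2) + (-2) + (2) + (-2) + (0) + (0)] = 0/12 = 0
  <chi_5*chi_1, chi_2> = (1/12)[1*(2)*conj(1) + 1*(-2)*conj(1) + 2*(1)*conj(1) + 2*(-1)*conj(1) + 3*(0)*conj(-1) + 3*(0)*conj(-1)]
      = (1/12)[(2) + (-2) + (2) + (-2) + (0) + (0)] = 0/12 = 0
  <chi_5*chi_1, chi_3> = (1/12)[1*(2)*conj(1) + 1*(-2)*conj(-1) + 2*(1)*conj(-1) + 2*(-1)*conj(1) + 3*(0)*conj(1) + 3*(0)*conj(-1)]
      = (1/12)[(2) + (2) + (-2) + (-2) + (0) + (0)] = 0/12 = 0
  <chi_5*chi_1, chi_4> = (1/12)[1*(2)*conj(1) + 1*(-2)*conj(-1) + 2*(1)*conj(-1) + 2*(-1)*conj(1) + 3*(0)*conj(-1) + 3*(0)*conj(1)]
      = (1/12)[(2) + (2) + (-2) + (-2) + (0) + (0)] = 0/12 = 0
  <chi_5*chi_1, chi_5> = (1/12)[1*(2)*conj(2) + 1*(-2)*conj(-2) + 2*(1)*conj(1) + 2*(-1)*conj(-1) + 3*(0)*conj(0) + 3*(0)*conj(0)]
      = (1/12)[(4) + (4) + (2) + (2) + (0) + (0)] = 12/12 = 1
  <chi_5*chi_1, chi_6> = (1/12)[1*(2)*conj(2) + 1*(-2)*conj(2) + 2*(1)*conj(-1) + 2*(-1)*conj(-1) + 3*(0)*conj(0) + 3*(0)*conj(0)]
      = (1/12)[(4) + (-4) + (-2) + (2) + (0) + (0)] = 0/12 = 0
Hence the multiplicities are chi_5: 1. Dimension check: dim(chi_5)*dim(chi_1) = 2*1 = 2 and sum (mult * dim) = 1*2 = 2.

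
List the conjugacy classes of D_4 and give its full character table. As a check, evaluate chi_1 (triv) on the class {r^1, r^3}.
Conjugacy classes: {e} of size 1, {r^2} of size 1, {r^1, r^3} of size 2, {s, sr^2, ...} of size 2, {sr, sr^3, ...} of size 2.
Character table:
  irrep \ class              {e} (size 1)  {r^2} (size 1)  {r^1, r^3} (size 2)  {s, sr^2, ...} (size 2)  {sr, sr^3, ...} (size 2)
  chi_1 (triv)               1             1               1                    1                        1                       
  chi_2 (sign: r->1, s->-1)  1             1               1                    -1                       -1                      
  chi_3 (r->-1, s->1)        1             1               -1                   1                        -1                      
  chi_4 (r->-1, s->-1)       1             1               -1                   -1                       1                       
  chi_5 (2d, j=1)            2             -2              0                    0                        0                       

Spot check: chi_1 (triv) on {r^1, r^3} = 1.

Argument: D_4 has order 2*4 = 8 with 5 conjugacy classes, hence 5 irreducibles. Sum of squared dims 1 + 1 + 1 + 1 + 4 = 8 = |G|. Linear characters come from the abelianisation; the 2-dimensional irreps have character r^k -> 2*cos(2*pi*j*k/4), reflections -> 0.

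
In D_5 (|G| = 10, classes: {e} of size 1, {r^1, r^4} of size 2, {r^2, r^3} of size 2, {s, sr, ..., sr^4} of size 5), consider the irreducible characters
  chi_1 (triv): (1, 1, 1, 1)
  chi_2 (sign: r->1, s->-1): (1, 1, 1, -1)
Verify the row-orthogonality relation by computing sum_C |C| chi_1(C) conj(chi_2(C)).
Sum = 0; so <chi_1, chi_2> = 0 (distinct irreducibles are orthogonal).

Argument: Compute term by term over conjugacy classes (|C| * chi_1(C) * conj(chi_2(C))):
  1*(1)*conj(1) + 2*(1)*conj(1) + 2*(1)*conj(1) + 5*(1)*conj(-1)
  = (1) + (2) + (2) + (-5)
  = 0.
Dividing by |G| = 10 gives 0/10 = 0, matching the row-orthogonality relation <chi_1, chi_2> = [chi_1 = chi_2].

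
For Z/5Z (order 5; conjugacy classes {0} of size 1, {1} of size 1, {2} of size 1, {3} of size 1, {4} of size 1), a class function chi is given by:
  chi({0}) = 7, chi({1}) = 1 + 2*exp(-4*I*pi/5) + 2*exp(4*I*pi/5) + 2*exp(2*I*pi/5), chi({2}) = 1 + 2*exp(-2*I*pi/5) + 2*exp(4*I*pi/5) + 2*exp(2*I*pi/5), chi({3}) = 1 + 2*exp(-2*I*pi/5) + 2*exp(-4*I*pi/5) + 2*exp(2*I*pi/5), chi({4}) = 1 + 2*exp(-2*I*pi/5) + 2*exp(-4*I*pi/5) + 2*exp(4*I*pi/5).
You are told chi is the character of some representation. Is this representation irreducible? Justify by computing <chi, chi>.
Not irreducible (reducible): <chi, chi> = 13 > 1.

Argument: <chi, chi> = (1/|G|) sum_C |C| * |chi(C)|^2 = (1/5)[1*|7|^2 + 1*|1 + 2*exp(-4*I*pi/5) + 2*exp(4*I*pi/5) + 2*exp(2*I*pi/5)|^2 + 1*|1 + 2*exp(-2*I*pi/5) + 2*exp(4*I*pi/5) + 2*exp(2*I*pi/5)|^2 + 1*|1 + 2*exp(-2*I*pi/5) + 2*exp(-4*I*pi/5) + 2*exp(2*I*pi/5)|^2 + 1*|1 + 2*exp(-2*I*pi/5) + 2*exp(-4*I*pi/5) + 2*exp(4*I*pi/5)|^2]
  = (1/5)[(49) + (13 + 10*exp(-2*I*pi/5) + 8*exp(-4*I*pi/5) + 8*exp(4*I*pi/5) + 10*exp(2*I*pi/5)) + (13 + 8*exp(-2*I*pi/5) + 10*exp(-4*I*pi/5) + 10*exp(4*I*pi/5) + 8*exp(2*I*pi/5)) + (13 + 8*exp(-2*I*pi/5) + 10*exp(-4*I*pi/5) + 10*exp(4*I*pi/5) + 8*exp(2*I*pi/5)) + (13 + 10*exp(-2*I*pi/5) + 8*exp(-4*I*pi/5) + 8*exp(4*I*pi/5) + 10*exp(2*I*pi/5))] = 65/5 = 13.
(Exp terms are combined using exp(i*s)*conj(exp(i*t)) = exp(i*(s-t)), and sums of them are collapsed using the identity that for every m > 1 the m distinct m-th roots of unity sum to 0, e.g. 1 + exp(2*I*pi/3) + exp(-2*I*pi/3) = 0.)
A character is irreducible iff <chi, chi> = 1, so this representation is reducible.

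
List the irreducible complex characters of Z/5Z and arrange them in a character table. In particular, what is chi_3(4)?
Character table of Z/5Z (irreps indexed chi_0,...,chi_4 with chi_k(m) = zeta_5^(k*m), zeta_5 = exp(2*pi*i/5)):
  irrep \ class  {0} (size 1)  {1} (size 1)    {2} (size 1)    {3} (size 1)    {4} (size 1)  
  chi_0          1             1               1               1               1             
  chi_1          1             exp(2*I*pi/5)   exp(4*I*pi/5)   exp(-4*I*pi/5)  exp(-2*I*pi/5)
  chi_2          1             exp(4*I*pi/5)   exp(-2*I*pi/5)  exp(2*I*pi/5)   exp(-4*I*pi/5)
  chi_3          1             exp(-4*I*pi/5)  exp(2*I*pi/5)   exp(-2*I*pi/5)  exp(4*I*pi/5) 
  chi_4          1             exp(-2*I*pi/5)  exp(-4*I*pi/5)  exp(4*I*pi/5)   exp(2*I*pi/5) 

Spot check: chi_3(4) = zeta_5^(3*4) = zeta_5^12 = exp(4*I*pi/5).

Z/5Z is abelian, so all 5 irreducible complex representations are 1-dimensional. They are given by chi_k(m) = zeta_5^(k*m) for k = 0,...,4. Row orthogonality: sum_m chi_k(m) conj(chi_l(m)) = 5 * [k = l].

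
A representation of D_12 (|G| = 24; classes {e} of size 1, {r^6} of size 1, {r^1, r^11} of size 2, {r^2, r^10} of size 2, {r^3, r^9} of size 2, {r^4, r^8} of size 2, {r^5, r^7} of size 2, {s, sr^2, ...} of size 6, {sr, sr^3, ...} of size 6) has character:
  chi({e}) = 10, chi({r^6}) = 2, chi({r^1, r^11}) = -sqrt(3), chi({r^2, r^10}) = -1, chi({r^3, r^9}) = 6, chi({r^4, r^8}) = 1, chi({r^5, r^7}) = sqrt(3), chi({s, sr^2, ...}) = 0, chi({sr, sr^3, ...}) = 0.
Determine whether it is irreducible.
Not irreducible (reducible): <chi, chi> = 8 > 1.

Details: <chi, chi> = (1/|G|) sum_C |C| * |chi(C)|^2 = (1/24)[1*|10|^2 + 1*|2|^2 + 2*|-sqrt(3)|^2 + 2*|-1|^2 + 2*|6|^2 + 2*|1|^2 + 2*|sqrt(3)|^2 + 6*|0|^2 + 6*|0|^2]
  = (1/24)[(100) + (4) + (6) + (2) + (72) + (2) + (6) + (0) + (0)] = 192/24 = 8.
A character is irreducible iff <chi, chi> = 1, so this representation is reducible.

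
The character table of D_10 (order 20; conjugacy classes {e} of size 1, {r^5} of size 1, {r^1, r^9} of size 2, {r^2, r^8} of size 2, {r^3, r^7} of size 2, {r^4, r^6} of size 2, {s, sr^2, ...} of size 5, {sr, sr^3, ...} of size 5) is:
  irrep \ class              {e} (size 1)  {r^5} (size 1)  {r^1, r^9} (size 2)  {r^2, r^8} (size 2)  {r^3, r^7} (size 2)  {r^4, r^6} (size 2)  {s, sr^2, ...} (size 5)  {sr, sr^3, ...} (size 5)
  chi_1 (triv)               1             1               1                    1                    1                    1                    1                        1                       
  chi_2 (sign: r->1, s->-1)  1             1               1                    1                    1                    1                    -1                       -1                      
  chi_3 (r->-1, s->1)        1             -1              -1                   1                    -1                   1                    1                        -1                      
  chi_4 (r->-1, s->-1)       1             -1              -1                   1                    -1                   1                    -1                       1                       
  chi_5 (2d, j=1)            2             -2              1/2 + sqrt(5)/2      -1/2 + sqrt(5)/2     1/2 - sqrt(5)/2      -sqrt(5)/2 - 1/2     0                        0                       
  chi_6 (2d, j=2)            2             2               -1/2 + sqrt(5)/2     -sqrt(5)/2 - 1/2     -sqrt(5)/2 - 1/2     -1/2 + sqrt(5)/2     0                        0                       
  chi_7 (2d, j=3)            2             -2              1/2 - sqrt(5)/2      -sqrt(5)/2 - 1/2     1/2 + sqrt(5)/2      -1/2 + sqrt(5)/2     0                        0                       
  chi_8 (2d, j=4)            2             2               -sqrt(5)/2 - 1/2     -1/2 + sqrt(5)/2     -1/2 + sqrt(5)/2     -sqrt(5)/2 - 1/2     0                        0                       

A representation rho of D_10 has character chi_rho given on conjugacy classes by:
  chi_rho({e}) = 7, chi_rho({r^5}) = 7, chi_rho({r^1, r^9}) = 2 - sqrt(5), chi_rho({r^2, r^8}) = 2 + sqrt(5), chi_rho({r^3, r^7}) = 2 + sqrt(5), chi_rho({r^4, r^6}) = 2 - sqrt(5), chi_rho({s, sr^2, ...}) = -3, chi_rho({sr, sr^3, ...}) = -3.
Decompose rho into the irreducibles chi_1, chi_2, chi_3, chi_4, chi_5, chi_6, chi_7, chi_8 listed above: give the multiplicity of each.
Multiplicities: chi_1: 0, chi_2: 3, chi_3: 0, chi_4: 0, chi_5: 0, chi_6: 0, chi_7: 0, chi_8: 2.

Proof sketch: Use <chi_rho, chi> = (1/|G|) sum_C |C| * chi_rho(C) * conj(chi(C)) with |G| = 20 for each irreducible chi in the table:
  <chi_rho, chi_1> = (1/20)[1*(7)*conj(1) + 1*(7)*conj(1) + 2*(2 - sqrt(5))*conj(1) + 2*(2 + sqrt(5))*conj(1) + 2*(2 + sqrt(5))*conj(1) + 2*(2 - sqrt(5))*conj(1) + 5*(-3)*conj(1) + 5*(-3)*conj(1)]
      = (1/20)[(7) + (7) + (4 - 2*sqrt(5)) + (4 + 2*sqrt(5)) + (4 + 2*sqrt(5)) + (4 - 2*sqrt(5)) + (-15) + (-15)] = 0/20 = 0
  <chi_rho, chi_2> = (1/20)[1*(7)*conj(1) + 1*(7)*conj(1) + 2*(2 - sqrt(5))*conj(1) + 2*(2 + sqrt(5))*conj(1) + 2*(2 + sqrt(5))*conj(1) + 2*(2 - sqrt(5))*conj(1) + 5*(-3)*conj(-1) + 5*(-3)*conj(-1)]
      = (1/20)[(7) + (7) + (4 - 2*sqrt(5)) + (4 + 2*sqrt(5)) + (4 + 2*sqrt(5)) + (4 - 2*sqrt(5)) + (15) + (15)] = 60/20 = 3
  <chi_rho, chi_3> = (1/20)[1*(7)*conj(1) + 1*(7)*conj(-1) + 2*(2 - sqrt(5))*conj(-1) + 2*(2 + sqrt(5))*conj(1) + 2*(2 + sqrt(5))*conj(-1) + 2*(2 - sqrt(5))*conj(1) + 5*(-3)*conj(1) + 5*(-3)*conj(-1)]
      = (1/20)[(7) + (-7) + (-4 + 2*sqrt(5)) + (4 + 2*sqrt(5)) + (-2*sqrt(5) - 4) + (4 - 2*sqrt(5)) + (-15) + (15)] = 0/20 = 0
  <chi_rho, chi_4> = (1/20)[1*(7)*conj(1) + 1*(7)*conj(-1) + 2*(2 - sqrt(5))*conj(-1) + 2*(2 + sqrt(5))*conj(1) + 2*(2 + sqrt(5))*conj(-1) + 2*(2 - sqrt(5))*conj(1) + 5*(-3)*conj(-1) + 5*(-3)*conj(1)]
      = (1/20)[(7) + (-7) + (-4 + 2*sqrt(5)) + (4 + 2*sqrt(5)) + (-2*sqrt(5) - 4) + (4 - 2*sqrt(5)) + (15) + (-15)] = 0/20 = 0
  <chi_rho, chi_5> = (1/20)[1*(7)*conj(2) + 1*(7)*conj(-2) + 2*(2 - sqrt(5))*conj(1/2 + sqrt(5)/2) + 2*(2 + sqrt(5))*conj(-1/2 + sqrt(5)/2) + 2*(2 + sqrt(5))*conj(1/2 - sqrt(5)/2) + 2*(2 - sqrt(5))*conj(-sqrt(5)/2 - 1/2) + 5*(-3)*conj(0) + 5*(-3)*conj(0)]
      = (1/20)[(14) + (-14) + (-3 + sqrt(5)) + (sqrt(5) + 3) + (-3 - sqrt(5)) + (3 - sqrt(5)) + (0) + (0)] = 0/20 = 0
  <chi_rho, chi_6> = (1/20)[1*(7)*conj(2) + 1*(7)*conj(2) + 2*(2 - sqrt(5))*conj(-1/2 + sqrt(5)/2) + 2*(2 + sqrt(5))*conj(-sqrt(5)/2 - 1/2) + 2*(2 + sqrt(5))*conj(-sqrt(5)/2 - 1/2) + 2*(2 - sqrt(5))*conj(-1/2 + sqrt(5)/2) + 5*(-3)*conj(0) + 5*(-3)*conj(0)]
      = (1/20)[(14) + (14) + (-7 + 3*sqrt(5)) + (-7 - 3*sqrt(5)) + (-7 - 3*sqrt(5)) + (-7 + 3*sqrt(5)) + (0) + (0)] = 0/20 = 0
  <chi_rho, chi_7> = (1/20)[1*(7)*conj(2) + 1*(7)*conj(-2) + 2*(2 - sqrt(5))*conj(1/2 - sqrt(5)/2) + 2*(2 + sqrt(5))*conj(-sqrt(5)/2 - 1/2) + 2*(2 + sqrt(5))*conj(1/2 + sqrt(5)/2) + 2*(2 - sqrt(5))*conj(-1/2 + sqrt(5)/2) + 5*(-3)*conj(0) + 5*(-3)*conj(0)]
      = (1/20)[(14) + (-14) + (7 - 3*sqrt(5)) + (-7 - 3*sqrt(5)) + (3*sqrt(5) + 7) + (-7 + 3*sqrt(5)) + (0) + (0)] = 0/20 = 0
  <chi_rho, chi_8> = (1/20)[1*(7)*conj(2) + 1*(7)*conj(2) + 2*(2 - sqrt(5))*conj(-sqrt(5)/2 - 1/2) + 2*(2 + sqrt(5))*conj(-1/2 + sqrt(5)/2) + 2*(2 + sqrt(5))*conj(-1/2 + sqrt(5)/2) + 2*(2 - sqrt(5))*conj(-sqrt(5)/2 - 1/2) + 5*(-3)*conj(0) + 5*(-3)*conj(0)]
      = (1/20)[(14) + (14) + (3 - sqrt(5)) + (sqrt(5) + 3) + (sqrt(5) + 3) + (3 - sqrt(5)) + (0) + (0)] = 40/20 = 2
Dimension check: dim(rho) = sum (mult * dim) = 0*1 + 3*1 + 0*1 + 0*1 + 0*2 + 0*2 + 0*2 + 2*2 = 7 = chi_rho(e) = 7.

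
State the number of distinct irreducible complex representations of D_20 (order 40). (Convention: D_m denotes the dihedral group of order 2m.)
13

Details: The number of irreducible complex representations of a finite group equals its number of conjugacy classes. D_20 has 13 conjugacy classes (n/2 + 3 for n even), so D_20 (order 40) has exactly 13 irreducible complex representations.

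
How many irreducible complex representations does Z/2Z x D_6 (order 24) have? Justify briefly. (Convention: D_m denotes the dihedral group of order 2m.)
12

Derivation: The number of irreducible complex representations of a finite group equals its number of conjugacy classes. For a direct product, #classes(G x H) = #classes(G) * #classes(H). Z/2Z has 2 classes (abelian), D_6 has 6 classes, so 2 * 6 = 12, so Z/2Z x D_6 (order 24) has exactly 12 irreducible complex representations.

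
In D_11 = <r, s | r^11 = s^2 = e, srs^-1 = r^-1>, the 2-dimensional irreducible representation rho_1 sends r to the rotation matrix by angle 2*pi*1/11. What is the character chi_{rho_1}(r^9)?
chi_{rho_1}(r^9) = 2*cos(2*pi*1*9/11) = 2*cos(4*pi/11)

Why: rho_1(r^9) is rotation by angle 2*pi*1*9/11, whose trace is 2*cos(2*pi*1*9/11) = 2*cos(4*pi/11).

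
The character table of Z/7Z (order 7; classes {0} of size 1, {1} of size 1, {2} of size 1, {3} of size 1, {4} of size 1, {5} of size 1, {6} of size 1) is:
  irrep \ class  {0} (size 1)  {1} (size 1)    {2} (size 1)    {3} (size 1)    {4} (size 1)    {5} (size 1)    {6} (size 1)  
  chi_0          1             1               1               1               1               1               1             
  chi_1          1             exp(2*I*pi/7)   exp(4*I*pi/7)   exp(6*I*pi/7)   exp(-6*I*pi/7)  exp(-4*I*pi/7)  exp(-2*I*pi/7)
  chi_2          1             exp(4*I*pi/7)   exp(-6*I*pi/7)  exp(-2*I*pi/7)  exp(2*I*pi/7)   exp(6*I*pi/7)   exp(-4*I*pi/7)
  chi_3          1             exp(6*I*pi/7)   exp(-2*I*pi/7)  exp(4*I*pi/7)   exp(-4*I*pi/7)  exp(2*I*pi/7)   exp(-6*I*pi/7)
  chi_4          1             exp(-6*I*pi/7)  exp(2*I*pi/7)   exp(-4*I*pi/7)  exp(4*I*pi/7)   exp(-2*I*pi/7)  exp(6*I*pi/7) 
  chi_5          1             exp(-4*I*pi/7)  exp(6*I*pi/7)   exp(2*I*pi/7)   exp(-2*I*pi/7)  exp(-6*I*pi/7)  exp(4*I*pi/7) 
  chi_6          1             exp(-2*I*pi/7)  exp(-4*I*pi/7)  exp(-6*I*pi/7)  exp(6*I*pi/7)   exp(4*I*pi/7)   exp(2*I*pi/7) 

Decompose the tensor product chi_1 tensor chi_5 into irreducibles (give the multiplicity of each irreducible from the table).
chi_1 tensor chi_5 = chi_6 (all other irreducibles have multiplicity 0).

Why: The character of a tensor product is the pointwise product (chi_1 * chi_5)(C) = chi_1(C) * chi_5(C):
  {0}: (1)*(1), {1}: (exp(2*I*pi/7))*(exp(-4*I*pi/7)), {2}: (exp(4*I*pi/7))*(exp(6*I*pi/7)), {3}: (exp(6*I*pi/7))*(exp(2*I*pi/7)), {4}: (exp(-6*I*pi/7))*(exp(-2*I*pi/7)), {5}: (exp(-4*I*pi/7))*(exp(-6*I*pi/7)), {6}: (exp(-2*I*pi/7))*(exp(4*I*pi/7))
so (chi_1 * chi_5) takes values
  {0} -> 1, {1} -> exp(-2*I*pi/7), {2} -> exp(-4*I*pi/7), {3} -> exp(-6*I*pi/7), {4} -> exp(6*I*pi/7), {5} -> exp(4*I*pi/7), {6} -> exp(2*I*pi/7).
Now take the inner product of this character with each irreducible chi from the table, <chi_1*chi_5, chi> = (1/7) sum_C |C| (chi_1*chi_5)(C) conj(chi(C)):
  <chi_1*chi_5, chi_0> = (1/7)[1*(1)*conj(1) + 1*(exp(-2*I*pi/7))*conj(1) + 1*(exp(-4*I*pi/7))*conj(1) + 1*(exp(-6*I*pi/7))*conj(1) + 1*(exp(6*I*pi/7))*conj(1) + 1*(exp(4*I*pi/7))*conj(1) + 1*(exp(2*I*pi/7))*conj(1)]
      = (1/7)[(1) + (exp(-2*I*pi/7)) + (exp(-4*I*pi/7)) + (exp(-6*I*pi/7)) + (exp(6*I*pi/7)) + (exp(4*I*pi/7)) + (exp(2*I*pi/7))] = 0/7 = 0
  <chi_1*chi_5, chi_1> = (1/7)[1*(1)*conj(1) + 1*(exp(-2*I*pi/7))*conj(exp(2*I*pi/7)) + 1*(exp(-4*I*pi/7))*conj(exp(4*I*pi/7)) + 1*(exp(-6*I*pi/7))*conj(exp(6*I*pi/7)) + 1*(exp(6*I*pi/7))*conj(exp(-6*I*pi/7)) + 1*(exp(4*I*pi/7))*conj(exp(-4*I*pi/7)) + 1*(exp(2*I*pi/7))*conj(exp(-2*I*pi/7))]
      = (1/7)[(1) + (exp(-4*I*pi/7)) + (exp(6*I*pi/7)) + (exp(2*I*pi/7)) + (exp(-2*I*pi/7)) + (exp(-6*I*pi/7)) + (exp(4*I*pi/7))] = 0/7 = 0
  <chi_1*chi_5, chi_2> = (1/7)[1*(1)*conj(1) + 1*(exp(-2*I*pi/7))*conj(exp(4*I*pi/7)) + 1*(exp(-4*I*pi/7))*conj(exp(-6*I*pi/7)) + 1*(exp(-6*I*pi/7))*conj(exp(-2*I*pi/7)) + 1*(exp(6*I*pi/7))*conj(exp(2*I*pi/7)) + 1*(exp(4*I*pi/7))*conj(exp(6*I*pi/7)) + 1*(exp(2*I*pi/7))*conj(exp(-4*I*pi/7))]
      = (1/7)[(1) + (exp(-6*I*pi/7)) + (exp(2*I*pi/7)) + (exp(-4*I*pi/7)) + (exp(4*I*pi/7)) + (exp(-2*I*pi/7)) + (exp(6*I*pi/7))] = 0/7 = 0
  <chi_1*chi_5, chi_3> = (1/7)[1*(1)*conj(1) + 1*(exp(-2*I*pi/7))*conj(exp(6*I*pi/7)) + 1*(exp(-4*I*pi/7))*conj(exp(-2*I*pi/7)) + 1*(exp(-6*I*pi/7))*conj(exp(4*I*pi/7)) + 1*(exp(6*I*pi/7))*conj(exp(-4*I*pi/7)) + 1*(exp(4*I*pi/7))*conj(exp(2*I*pi/7)) + 1*(exp(2*I*pi/7))*conj(exp(-6*I*pi/7))]
      = (1/7)[(1) + (exp(6*I*pi/7)) + (exp(-2*I*pi/7)) + (exp(4*I*pi/7)) + (exp(-4*I*pi/7)) + (exp(2*I*pi/7)) + (exp(-6*I*pi/7))] = 0/7 = 0
  <chi_1*chi_5, chi_4> = (1/7)[1*(1)*conj(1) + 1*(exp(-2*I*pi/7))*conj(exp(-6*I*pi/7)) + 1*(exp(-4*I*pi/7))*conj(exp(2*I*pi/7)) + 1*(exp(-6*I*pi/7))*conj(exp(-4*I*pi/7)) + 1*(exp(6*I*pi/7))*conj(exp(4*I*pi/7)) + 1*(exp(4*I*pi/7))*conj(exp(-2*I*pi/7)) + 1*(exp(2*I*pi/7))*conj(exp(6*I*pi/7))]
      = (1/7)[(1) + (exp(4*I*pi/7)) + (exp(-6*I*pi/7)) + (exp(-2*I*pi/7)) + (exp(2*I*pi/7)) + (exp(6*I*pi/7)) + (exp(-4*I*pi/7))] = 0/7 = 0
  <chi_1*chi_5, chi_5> = (1/7)[1*(1)*conj(1) + 1*(exp(-2*I*pi/7))*conj(exp(-4*I*pi/7)) + 1*(exp(-4*I*pi/7))*conj(exp(6*I*pi/7)) + 1*(exp(-6*I*pi/7))*conj(exp(2*I*pi/7)) + 1*(exp(6*I*pi/7))*conj(exp(-2*I*pi/7)) + 1*(exp(4*I*pi/7))*conj(exp(-6*I*pi/7)) + 1*(exp(2*I*pi/7))*conj(exp(4*I*pi/7))]
      = (1/7)[(1) + (exp(2*I*pi/7)) + (exp(4*I*pi/7)) + (exp(6*I*pi/7)) + (exp(-6*I*pi/7)) + (exp(-4*I*pi/7)) + (exp(-2*I*pi/7))] = 0/7 = 0
  <chi_1*chi_5, chi_6> = (1/7)[1*(1)*conj(1) + 1*(exp(-2*I*pi/7))*conj(exp(-2*I*pi/7)) + 1*(exp(-4*I*pi/7))*conj(exp(-4*I*pi/7)) + 1*(exp(-6*I*pi/7))*conj(exp(-6*I*pi/7)) + 1*(exp(6*I*pi/7))*conj(exp(6*I*pi/7)) + 1*(exp(4*I*pi/7))*conj(exp(4*I*pi/7)) + 1*(exp(2*I*pi/7))*conj(exp(2*I*pi/7))]
      = (1/7)[(1) + (1) + (1) + (1) + (1) + (1) + (1)] = 7/7 = 1
(Exp terms are combined using exp(i*s)*conj(exp(i*t)) = exp(i*(s-t)), and sums of them are collapsed using the identity that for every m > 1 the m distinct m-th roots of unity sum to 0, e.g. 1 + exp(2*I*pi/3) + exp(-2*I*pi/3) = 0.)
Hence the multiplicities are chi_6: 1. Dimension check: dim(chi_1)*dim(chi_5) = 1*1 = 1 and sum (mult * dim) = 1*1 = 1.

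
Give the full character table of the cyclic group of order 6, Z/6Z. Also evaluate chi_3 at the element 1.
Character table of Z/6Z (irreps indexed chi_0,...,chi_5 with chi_k(m) = zeta_6^(k*m), zeta_6 = exp(2*pi*i/6)):
  irrep \ class  {0} (size 1)  {1} (size 1)    {2} (size 1)    {3} (size 1)  {4} (size 1)    {5} (size 1)  
  chi_0          1             1               1               1             1               1             
  chi_1          1             exp(I*pi/3)     exp(2*I*pi/3)   -1            exp(-2*I*pi/3)  exp(-I*pi/3)  
  chi_2          1             exp(2*I*pi/3)   exp(-2*I*pi/3)  1             exp(2*I*pi/3)   exp(-2*I*pi/3)
  chi_3          1             -1              1               -1            1               -1            
  chi_4          1             exp(-2*I*pi/3)  exp(2*I*pi/3)   1             exp(-2*I*pi/3)  exp(2*I*pi/3) 
  chi_5          1             exp(-I*pi/3)    exp(-2*I*pi/3)  -1            exp(2*I*pi/3)   exp(I*pi/3)   

Spot check: chi_3(1) = zeta_6^(3*1) = zeta_6^3 = -1.

Z/6Z is abelian, so all 6 irreducible complex representations are 1-dimensional. They are given by chi_k(m) = zeta_6^(k*m) for k = 0,...,5. Row orthogonality: sum_m chi_k(m) conj(chi_l(m)) = 6 * [k = l].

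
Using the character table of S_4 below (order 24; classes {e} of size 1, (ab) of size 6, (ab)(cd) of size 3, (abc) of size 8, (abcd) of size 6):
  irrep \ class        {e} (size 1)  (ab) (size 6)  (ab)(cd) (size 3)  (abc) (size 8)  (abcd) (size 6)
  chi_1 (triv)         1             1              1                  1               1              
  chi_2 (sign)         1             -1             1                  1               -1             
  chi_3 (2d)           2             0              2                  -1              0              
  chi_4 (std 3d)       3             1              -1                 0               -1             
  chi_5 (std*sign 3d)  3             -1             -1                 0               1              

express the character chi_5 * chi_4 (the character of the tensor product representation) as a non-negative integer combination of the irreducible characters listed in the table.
chi_5 tensor chi_4 = chi_2 + chi_3 + chi_4 + chi_5 (all other irreducibles have multiplicity 0).

The character of a tensor product is the pointwise product (chi_5 * chi_4)(C) = chi_5(C) * chi_4(C):
  {e}: (3)*(3), (ab): (-1)*(1), (ab)(cd): (-1)*(-1), (abc): (0)*(0), (abcd): (1)*(-1)
so (chi_5 * chi_4) takes values
  {e} -> 9, (ab) -> -1, (ab)(cd) -> 1, (abc) -> 0, (abcd) -> -1.
Now take the inner product of this character with each irreducible chi from the table, <chi_5*chi_4, chi> = (1/24) sum_C |C| (chi_5*chi_4)(C) conj(chi(C)):
  <chi_5*chi_4, chi_1> = (1/24)[1*(9)*conj(1) + 6*(-1)*conj(1) + 3*(1)*conj(1) + 8*(0)*conj(1) + 6*(-1)*conj(1)]
      = (1/24)[(9) + (-6) + (3) + (0) + (-6)] = 0/24 = 0
  <chi_5*chi_4, chi_2> = (1/24)[1*(9)*conj(1) + 6*(-1)*conj(-1) + 3*(1)*conj(1) + 8*(0)*conj(1) + 6*(-1)*conj(-1)]
      = (1/24)[(9) + (6) + (3) + (0) + (6)] = 24/24 = 1
  <chi_5*chi_4, chi_3> = (1/24)[1*(9)*conj(2) + 6*(-1)*conj(0) + 3*(1)*conj(2) + 8*(0)*conj(-1) + 6*(-1)*conj(0)]
      = (1/24)[(18) + (0) + (6) + (0) + (0)] = 24/24 = 1
  <chi_5*chi_4, chi_4> = (1/24)[1*(9)*conj(3) + 6*(-1)*conj(1) + 3*(1)*conj(-1) + 8*(0)*conj(0) + 6*(-1)*conj(-1)]
      = (1/24)[(27) + (-6) + (-3) + (0) + (6)] = 24/24 = 1
  <chi_5*chi_4, chi_5> = (1/24)[1*(9)*conj(3) + 6*(-1)*conj(-1) + 3*(1)*conj(-1) + 8*(0)*conj(0) + 6*(-1)*conj(1)]
      = (1/24)[(27) + (6) + (-3) + (0) + (-6)] = 24/24 = 1
Hence the multiplicities are chi_2: 1, chi_3: 1, chi_4: 1, chi_5: 1. Dimension check: dim(chi_5)*dim(chi_4) = 3*3 = 9 and sum (mult * dim) = 1*1 + 1*2 + 1*3 + 1*3 = 9.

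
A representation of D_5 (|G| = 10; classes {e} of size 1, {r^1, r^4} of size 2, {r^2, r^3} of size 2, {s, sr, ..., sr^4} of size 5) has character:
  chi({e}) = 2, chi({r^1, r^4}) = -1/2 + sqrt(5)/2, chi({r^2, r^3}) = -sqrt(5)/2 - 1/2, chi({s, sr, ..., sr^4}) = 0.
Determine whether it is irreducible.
Irreducible: <chi, chi> = 1.

Details: <chi, chi> = (1/|G|) sum_C |C| * |chi(C)|^2 = (1/10)[1*|2|^2 + 2*|-1/2 + sqrt(5)/2|^2 + 2*|-sqrt(5)/2 - 1/2|^2 + 5*|0|^2]
  = (1/10)[(4) + (3 - sqrt(5)) + (sqrt(5) + 3) + (0)] = 10/10 = 1.
A character is irreducible iff <chi, chi> = 1, so this representation is irreducible.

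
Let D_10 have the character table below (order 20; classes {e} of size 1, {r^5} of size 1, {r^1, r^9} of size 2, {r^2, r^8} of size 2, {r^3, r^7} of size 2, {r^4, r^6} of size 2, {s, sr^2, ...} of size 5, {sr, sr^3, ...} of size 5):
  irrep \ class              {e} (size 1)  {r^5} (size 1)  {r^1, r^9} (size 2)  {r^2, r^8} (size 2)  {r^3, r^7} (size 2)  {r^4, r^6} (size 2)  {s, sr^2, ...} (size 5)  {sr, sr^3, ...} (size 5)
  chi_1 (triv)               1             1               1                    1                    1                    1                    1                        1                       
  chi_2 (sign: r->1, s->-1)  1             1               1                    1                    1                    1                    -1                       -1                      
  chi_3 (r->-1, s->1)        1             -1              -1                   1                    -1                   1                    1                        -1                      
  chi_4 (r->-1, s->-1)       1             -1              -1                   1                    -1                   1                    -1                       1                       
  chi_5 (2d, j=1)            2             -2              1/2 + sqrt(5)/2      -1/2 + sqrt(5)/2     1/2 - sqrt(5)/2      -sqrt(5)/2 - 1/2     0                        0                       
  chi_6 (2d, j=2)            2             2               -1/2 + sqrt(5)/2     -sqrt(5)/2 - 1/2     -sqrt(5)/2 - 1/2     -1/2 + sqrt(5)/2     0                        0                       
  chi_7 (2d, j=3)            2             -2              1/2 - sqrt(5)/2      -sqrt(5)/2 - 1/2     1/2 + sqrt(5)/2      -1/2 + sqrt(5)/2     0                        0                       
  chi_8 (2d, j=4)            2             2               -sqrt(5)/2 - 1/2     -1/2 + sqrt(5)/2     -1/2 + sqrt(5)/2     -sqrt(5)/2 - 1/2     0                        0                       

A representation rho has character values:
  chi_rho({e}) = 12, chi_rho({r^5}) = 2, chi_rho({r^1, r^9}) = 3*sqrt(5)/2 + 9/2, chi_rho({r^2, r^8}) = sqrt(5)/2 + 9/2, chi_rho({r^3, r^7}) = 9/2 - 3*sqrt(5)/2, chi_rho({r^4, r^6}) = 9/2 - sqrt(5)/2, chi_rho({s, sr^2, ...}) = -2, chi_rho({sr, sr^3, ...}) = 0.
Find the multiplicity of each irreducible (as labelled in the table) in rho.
Multiplicities: chi_1: 2, chi_2: 3, chi_3: 0, chi_4: 1, chi_5: 2, chi_6: 1, chi_7: 0, chi_8: 0.

Derivation: Use <chi_rho, chi> = (1/|G|) sum_C |C| * chi_rho(C) * conj(chi(C)) with |G| = 20 for each irreducible chi in the table:
  <chi_rho, chi_1> = (1/20)[1*(12)*conj(1) + 1*(2)*conj(1) + 2*(3*sqrt(5)/2 + 9/2)*conj(1) + 2*(sqrt(5)/2 + 9/2)*conj(1) + 2*(9/2 - 3*sqrt(5)/2)*conj(1) + 2*(9/2 - sqrt(5)/2)*conj(1) + 5*(-2)*conj(1) + 5*(0)*conj(1)]
      = (1/20)[(12) + (2) + (3*sqrt(5) + 9) + (sqrt(5) + 9) + (9 - 3*sqrt(5)) + (9 - sqrt(5)) + (-10) + (0)] = 40/20 = 2
  <chi_rho, chi_2> = (1/20)[1*(12)*conj(1) + 1*(2)*conj(1) + 2*(3*sqrt(5)/2 + 9/2)*conj(1) + 2*(sqrt(5)/2 + 9/2)*conj(1) + 2*(9/2 - 3*sqrt(5)/2)*conj(1) + 2*(9/2 - sqrt(5)/2)*conj(1) + 5*(-2)*conj(-1) + 5*(0)*conj(-1)]
      = (1/20)[(12) + (2) + (3*sqrt(5) + 9) + (sqrt(5) + 9) + (9 - 3*sqrt(5)) + (9 - sqrt(5)) + (10) + (0)] = 60/20 = 3
  <chi_rho, chi_3> = (1/20)[1*(12)*conj(1) + 1*(2)*conj(-1) + 2*(3*sqrt(5)/2 + 9/2)*conj(-1) + 2*(sqrt(5)/2 + 9/2)*conj(1) + 2*(9/2 - 3*sqrt(5)/2)*conj(-1) + 2*(9/2 - sqrt(5)/2)*conj(1) + 5*(-2)*conj(1) + 5*(0)*conj(-1)]
      = (1/20)[(12) + (-2) + (-9 - 3*sqrt(5)) + (sqrt(5) + 9) + (-9 + 3*sqrt(5)) + (9 - sqrt(5)) + (-10) + (0)] = 0/20 = 0
  <chi_rho, chi_4> = (1/20)[1*(12)*conj(1) + 1*(2)*conj(-1) + 2*(3*sqrt(5)/2 + 9/2)*conj(-1) + 2*(sqrt(5)/2 + 9/2)*conj(1) + 2*(9/2 - 3*sqrt(5)/2)*conj(-1) + 2*(9/2 - sqrt(5)/2)*conj(1) + 5*(-2)*conj(-1) + 5*(0)*conj(1)]
      = (1/20)[(12) + (-2) + (-9 - 3*sqrt(5)) + (sqrt(5) + 9) + (-9 + 3*sqrt(5)) + (9 - sqrt(5)) + (10) + (0)] = 20/20 = 1
  <chi_rho, chi_5> = (1/20)[1*(12)*conj(2) + 1*(2)*conj(-2) + 2*(3*sqrt(5)/2 + 9/2)*conj(1/2 + sqrt(5)/2) + 2*(sqrt(5)/2 + 9/2)*conj(-1/2 + sqrt(5)/2) + 2*(9/2 - 3*sqrt(5)/2)*conj(1/2 - sqrt(5)/2) + 2*(9/2 - sqrt(5)/2)*conj(-sqrt(5)/2 - 1/2) + 5*(-2)*conj(0) + 5*(0)*conj(0)]
      = (1/20)[(24) + (-4) + (12 + 6*sqrt(5)) + (-2 + 4*sqrt(5)) + (12 - 6*sqrt(5)) + (-4*sqrt(5) - 2) + (0) + (0)] = 40/20 = 2
  <chi_rho, chi_6> = (1/20)[1*(12)*conj(2) + 1*(2)*conj(2) + 2*(3*sqrt(5)/2 + 9/2)*conj(-1/2 + sqrt(5)/2) + 2*(sqrt(5)/2 + 9/2)*conj(-sqrt(5)/2 - 1/2) + 2*(9/2 - 3*sqrt(5)/2)*conj(-sqrt(5)/2 - 1/2) + 2*(9/2 - sqrt(5)/2)*conj(-1/2 + sqrt(5)/2) + 5*(-2)*conj(0) + 5*(0)*conj(0)]
      = (1/20)[(24) + (4) + (3 + 3*sqrt(5)) + (-5*sqrt(5) - 7) + (3 - 3*sqrt(5)) + (-7 + 5*sqrt(5)) + (0) + (0)] = 20/20 = 1
  <chi_rho, chi_7> = (1/20)[1*(12)*conj(2) + 1*(2)*conj(-2) + 2*(3*sqrt(5)/2 + 9/2)*conj(1/2 - sqrt(5)/2) + 2*(sqrt(5)/2 + 9/2)*conj(-sqrt(5)/2 - 1/2) + 2*(9/2 - 3*sqrt(5)/2)*conj(1/2 + sqrt(5)/2) + 2*(9/2 - sqrt(5)/2)*conj(-1/2 + sqrt(5)/2) + 5*(-2)*conj(0) + 5*(0)*conj(0)]
      = (1/20)[(24) + (-4) + (-3*sqrt(5) - 3) + (-5*sqrt(5) - 7) + (-3 + 3*sqrt(5)) + (-7 + 5*sqrt(5)) + (0) + (0)] = 0/20 = 0
  <chi_rho, chi_8> = (1/20)[1*(12)*conj(2) + 1*(2)*conj(2) + 2*(3*sqrt(5)/2 + 9/2)*conj(-sqrt(5)/2 - 1/2) + 2*(sqrt(5)/2 + 9/2)*conj(-1/2 + sqrt(5)/2) + 2*(9/2 - 3*sqrt(5)/2)*conj(-1/2 + sqrt(5)/2) + 2*(9/2 - sqrt(5)/2)*conj(-sqrt(5)/2 - 1/2) + 5*(-2)*conj(0) + 5*(0)*conj(0)]
      = (1/20)[(24) + (4) + (-6*sqrt(5) - 12) + (-2 + 4*sqrt(5)) + (-12 + 6*sqrt(5)) + (-4*sqrt(5) - 2) + (0) + (0)] = 0/20 = 0
Dimension check: dim(rho) = sum (mult * dim) = 2*1 + 3*1 + 0*1 + 1*1 + 2*2 + 1*2 + 0*2 + 0*2 = 12 = chi_rho(e) = 12.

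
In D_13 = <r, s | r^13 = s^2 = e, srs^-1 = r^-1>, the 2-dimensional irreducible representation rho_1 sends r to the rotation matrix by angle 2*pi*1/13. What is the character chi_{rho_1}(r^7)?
chi_{rho_1}(r^7) = 2*cos(2*pi*1*7/13) = -2*cos(pi/13)

rho_1(r^7) is rotation by angle 2*pi*1*7/13, whose trace is 2*cos(2*pi*1*7/13) = -2*cos(pi/13).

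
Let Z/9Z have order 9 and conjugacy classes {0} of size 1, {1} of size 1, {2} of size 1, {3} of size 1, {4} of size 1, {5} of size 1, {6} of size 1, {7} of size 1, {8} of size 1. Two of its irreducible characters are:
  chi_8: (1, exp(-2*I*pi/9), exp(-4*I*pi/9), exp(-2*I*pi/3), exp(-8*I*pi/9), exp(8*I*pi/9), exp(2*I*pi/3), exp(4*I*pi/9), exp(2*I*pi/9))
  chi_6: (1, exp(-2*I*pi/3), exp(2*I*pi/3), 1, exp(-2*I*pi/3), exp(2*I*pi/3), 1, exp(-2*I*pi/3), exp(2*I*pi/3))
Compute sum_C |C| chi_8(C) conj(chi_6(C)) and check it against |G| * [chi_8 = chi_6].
Sum = 0; so <chi_8, chi_6> = 0 (distinct irreducibles are orthogonal).

Argument: Compute term by term over conjugacy classes (|C| * chi_8(C) * conj(chi_6(C))):
  1*(1)*conj(1) + 1*(exp(-2*I*pi/9))*conj(exp(-2*I*pi/3)) + 1*(exp(-4*I*pi/9))*conj(exp(2*I*pi/3)) + 1*(exp(-2*I*pi/3))*conj(1) + 1*(exp(-8*I*pi/9))*conj(exp(-2*I*pi/3)) + 1*(exp(8*I*pi/9))*conj(exp(2*I*pi/3)) + 1*(exp(2*I*pi/3))*conj(1) + 1*(exp(4*I*pi/9))*conj(exp(-2*I*pi/3)) + 1*(exp(2*I*pi/9))*conj(exp(2*I*pi/3))
  = (1) + (exp(4*I*pi/9)) + (exp(8*I*pi/9)) + (exp(-2*I*pi/3)) + (exp(-2*I*pi/9)) + (exp(2*I*pi/9)) + (exp(2*I*pi/3)) + (exp(-8*I*pi/9)) + (exp(-4*I*pi/9))
  = 0.
(Exp terms are combined using exp(i*s)*conj(exp(i*t)) = exp(i*(s-t)), and sums of them are collapsed using the identity that for every m > 1 the m distinct m-th roots of unity sum to 0, e.g. 1 + exp(2*I*pi/3) + exp(-2*I*pi/3) = 0.)
Dividing by |G| = 9 gives 0/9 = 0, matching the row-orthogonality relation <chi_8, chi_6> = [chi_8 = chi_6].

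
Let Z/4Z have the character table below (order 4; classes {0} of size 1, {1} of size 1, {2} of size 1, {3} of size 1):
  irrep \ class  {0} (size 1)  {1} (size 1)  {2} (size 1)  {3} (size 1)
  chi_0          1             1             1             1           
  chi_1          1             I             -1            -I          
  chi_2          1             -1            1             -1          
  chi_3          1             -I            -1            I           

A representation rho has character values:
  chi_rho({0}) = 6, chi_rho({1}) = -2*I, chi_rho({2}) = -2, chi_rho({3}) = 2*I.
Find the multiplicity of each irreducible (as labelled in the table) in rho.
Multiplicities: chi_0: 1, chi_1: 1, chi_2: 1, chi_3: 3.

Working: Use <chi_rho, chi> = (1/|G|) sum_C |C| * chi_rho(C) * conj(chi(C)) with |G| = 4 for each irreducible chi in the table:
  <chi_rho, chi_0> = (1/4)[1*(6)*conj(1) + 1*(-2*I)*conj(1) + 1*(-2)*conj(1) + 1*(2*I)*conj(1)]
      = (1/4)[(6) + (-2*I) + (-2) + (2*I)] = 4/4 = 1
  <chi_rho, chi_1> = (1/4)[1*(6)*conj(1) + 1*(-2*I)*conj(I) + 1*(-2)*conj(-1) + 1*(2*I)*conj(-I)]
      = (1/4)[(6) + (-2) + (2) + (-2)] = 4/4 = 1
  <chi_rho, chi_2> = (1/4)[1*(6)*conj(1) + 1*(-2*I)*conj(-1) + 1*(-2)*conj(1) + 1*(2*I)*conj(-1)]
      = (1/4)[(6) + (2*I) + (-2) + (-2*I)] = 4/4 = 1
  <chi_rho, chi_3> = (1/4)[1*(6)*conj(1) + 1*(-2*I)*conj(-I) + 1*(-2)*conj(-1) + 1*(2*I)*conj(I)]
      = (1/4)[(6) + (2) + (2) + (2)] = 12/4 = 3
(Exp terms are combined using exp(i*s)*conj(exp(i*t)) = exp(i*(s-t)), and sums of them are collapsed using the identity that for every m > 1 the m distinct m-th roots of unity sum to 0, e.g. 1 + exp(2*I*pi/3) + exp(-2*I*pi/3) = 0.)
Dimension check: dim(rho) = sum (mult * dim) = 1*1 + 1*1 + 1*1 + 3*1 = 6 = chi_rho(e) = 6.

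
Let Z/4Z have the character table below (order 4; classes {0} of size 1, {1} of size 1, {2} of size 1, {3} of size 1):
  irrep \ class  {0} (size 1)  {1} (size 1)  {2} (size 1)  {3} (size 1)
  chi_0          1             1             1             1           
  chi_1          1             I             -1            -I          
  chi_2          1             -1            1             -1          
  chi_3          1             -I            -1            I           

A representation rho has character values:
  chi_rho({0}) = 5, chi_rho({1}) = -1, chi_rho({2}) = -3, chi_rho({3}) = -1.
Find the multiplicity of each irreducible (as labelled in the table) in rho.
Multiplicities: chi_0: 0, chi_1: 2, chi_2: 1, chi_3: 2.

Working: Use <chi_rho, chi> = (1/|G|) sum_C |C| * chi_rho(C) * conj(chi(C)) with |G| = 4 for each irreducible chi in the table:
  <chi_rho, chi_0> = (1/4)[1*(5)*conj(1) + 1*(-1)*conj(1) + 1*(-3)*conj(1) + 1*(-1)*conj(1)]
      = (1/4)[(5) + (-1) + (-3) + (-1)] = 0/4 = 0
  <chi_rho, chi_1> = (1/4)[1*(5)*conj(1) + 1*(-1)*conj(I) + 1*(-3)*conj(-1) + 1*(-1)*conj(-I)]
      = (1/4)[(5) + (I) + (3) + (-I)] = 8/4 = 2
  <chi_rho, chi_2> = (1/4)[1*(5)*conj(1) + 1*(-1)*conj(-1) + 1*(-3)*conj(1) + 1*(-1)*conj(-1)]
      = (1/4)[(5) + (1) + (-3) + (1)] = 4/4 = 1
  <chi_rho, chi_3> = (1/4)[1*(5)*conj(1) + 1*(-1)*conj(-I) + 1*(-3)*conj(-1) + 1*(-1)*conj(I)]
      = (1/4)[(5) + (-I) + (3) + (I)] = 8/4 = 2
(Exp terms are combined using exp(i*s)*conj(exp(i*t)) = exp(i*(s-t)), and sums of them are collapsed using the identity that for every m > 1 the m distinct m-th roots of unity sum to 0, e.g. 1 + exp(2*I*pi/3) + exp(-2*I*pi/3) = 0.)
Dimension check: dim(rho) = sum (mult * dim) = 0*1 + 2*1 + 1*1 + 2*1 = 5 = chi_rho(e) = 5.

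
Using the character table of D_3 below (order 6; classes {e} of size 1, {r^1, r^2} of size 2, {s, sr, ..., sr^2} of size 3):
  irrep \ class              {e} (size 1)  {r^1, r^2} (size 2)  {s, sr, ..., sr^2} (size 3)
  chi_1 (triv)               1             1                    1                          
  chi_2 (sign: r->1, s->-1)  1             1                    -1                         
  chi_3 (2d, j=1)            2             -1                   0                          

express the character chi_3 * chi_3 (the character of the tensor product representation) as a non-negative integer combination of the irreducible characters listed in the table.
chi_3 tensor chi_3 = chi_1 + chi_2 + chi_3 (all other irreducibles have multiplicity 0).

Justification: The character of a tensor product is the pointwise product (chi_3 * chi_3)(C) = chi_3(C) * chi_3(C):
  {e}: (2)*(2), {r^1, r^2}: (-1)*(-1), {s, sr, ..., sr^2}: (0)*(0)
so (chi_3 * chi_3) takes values
  {e} -> 4, {r^1, r^2} -> 1, {s, sr, ..., sr^2} -> 0.
Now take the inner product of this character with each irreducible chi from the table, <chi_3*chi_3, chi> = (1/6) sum_C |C| (chi_3*chi_3)(C) conj(chi(C)):
  <chi_3*chi_3, chi_1> = (1/6)[1*(4)*conj(1) + 2*(1)*conj(1) + 3*(0)*conj(1)]
      = (1/6)[(4) + (2) + (0)] = 6/6 = 1
  <chi_3*chi_3, chi_2> = (1/6)[1*(4)*conj(1) + 2*(1)*conj(1) + 3*(0)*conj(-1)]
      = (1/6)[(4) + (2) + (0)] = 6/6 = 1
  <chi_3*chi_3, chi_3> = (1/6)[1*(4)*conj(2) + 2*(1)*conj(-1) + 3*(0)*conj(0)]
      = (1/6)[(8) + (-2) + (0)] = 6/6 = 1
Hence the multiplicities are chi_1: 1, chi_2: 1, chi_3: 1. Dimension check: dim(chi_3)*dim(chi_3) = 2*2 = 4 and sum (mult * dim) = 1*1 + 1*1 + 1*2 = 4.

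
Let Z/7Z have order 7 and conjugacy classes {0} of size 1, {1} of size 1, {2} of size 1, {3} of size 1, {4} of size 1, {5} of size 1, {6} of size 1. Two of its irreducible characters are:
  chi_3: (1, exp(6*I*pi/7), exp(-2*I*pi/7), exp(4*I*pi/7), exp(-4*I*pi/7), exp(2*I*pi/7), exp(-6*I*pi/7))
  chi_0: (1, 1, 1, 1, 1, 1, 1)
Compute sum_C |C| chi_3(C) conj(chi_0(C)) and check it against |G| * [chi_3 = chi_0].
Sum = 0; so <chi_3, chi_0> = 0 (distinct irreducibles are orthogonal).

Justification: Compute term by term over conjugacy classes (|C| * chi_3(C) * conj(chi_0(C))):
  1*(1)*conj(1) + 1*(exp(6*I*pi/7))*conj(1) + 1*(exp(-2*I*pi/7))*conj(1) + 1*(exp(4*I*pi/7))*conj(1) + 1*(exp(-4*I*pi/7))*conj(1) + 1*(exp(2*I*pi/7))*conj(1) + 1*(exp(-6*I*pi/7))*conj(1)
  = (1) + (exp(6*I*pi/7)) + (exp(-2*I*pi/7)) + (exp(4*I*pi/7)) + (exp(-4*I*pi/7)) + (exp(2*I*pi/7)) + (exp(-6*I*pi/7))
  = 0.
(Exp terms are combined using exp(i*s)*conj(exp(i*t)) = exp(i*(s-t)), and sums of them are collapsed using the identity that for every m > 1 the m distinct m-th roots of unity sum to 0, e.g. 1 + exp(2*I*pi/3) + exp(-2*I*pi/3) = 0.)
Dividing by |G| = 7 gives 0/7 = 0, matching the row-orthogonality relation <chi_3, chi_0> = [chi_3 = chi_0].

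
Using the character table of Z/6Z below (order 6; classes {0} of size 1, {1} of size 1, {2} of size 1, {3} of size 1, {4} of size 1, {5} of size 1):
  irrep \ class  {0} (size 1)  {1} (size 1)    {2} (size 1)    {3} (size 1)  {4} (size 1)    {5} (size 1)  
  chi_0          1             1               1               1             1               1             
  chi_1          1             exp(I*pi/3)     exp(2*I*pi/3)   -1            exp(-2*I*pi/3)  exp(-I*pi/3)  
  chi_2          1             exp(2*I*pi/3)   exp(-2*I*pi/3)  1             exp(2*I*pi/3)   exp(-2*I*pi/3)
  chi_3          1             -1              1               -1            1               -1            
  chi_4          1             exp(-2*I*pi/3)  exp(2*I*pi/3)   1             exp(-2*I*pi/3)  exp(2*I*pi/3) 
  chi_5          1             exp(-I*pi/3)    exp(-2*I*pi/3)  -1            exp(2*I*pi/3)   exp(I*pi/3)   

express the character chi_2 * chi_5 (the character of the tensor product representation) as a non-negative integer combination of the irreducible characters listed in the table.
chi_2 tensor chi_5 = chi_1 (all other irreducibles have multiplicity 0).

Justification: The character of a tensor product is the pointwise product (chi_2 * chi_5)(C) = chi_2(C) * chi_5(C):
  {0}: (1)*(1), {1}: (exp(2*I*pi/3))*(exp(-I*pi/3)), {2}: (exp(-2*I*pi/3))*(exp(-2*I*pi/3)), {3}: (1)*(-1), {4}: (exp(2*I*pi/3))*(exp(2*I*pi/3)), {5}: (exp(-2*I*pi/3))*(exp(I*pi/3))
so (chi_2 * chi_5) takes values
  {0} -> 1, {1} -> exp(I*pi/3), {2} -> exp(2*I*pi/3), {3} -> -1, {4} -> exp(-2*I*pi/3), {5} -> exp(-I*pi/3).
Now take the inner product of this character with each irreducible chi from the table, <chi_2*chi_5, chi> = (1/6) sum_C |C| (chi_2*chi_5)(C) conj(chi(C)):
  <chi_2*chi_5, chi_0> = (1/6)[1*(1)*conj(1) + 1*(exp(I*pi/3))*conj(1) + 1*(exp(2*I*pi/3))*conj(1) + 1*(-1)*conj(1) + 1*(exp(-2*I*pi/3))*conj(1) + 1*(exp(-I*pi/3))*conj(1)]
      = (1/6)[(1) + (exp(I*pi/3)) + (exp(2*I*pi/3)) + (-1) + (exp(-2*I*pi/3)) + (exp(-I*pi/3))] = 0/6 = 0
  <chi_2*chi_5, chi_1> = (1/6)[1*(1)*conj(1) + 1*(exp(I*pi/3))*conj(exp(I*pi/3)) + 1*(exp(2*I*pi/3))*conj(exp(2*I*pi/3)) + 1*(-1)*conj(-1) + 1*(exp(-2*I*pi/3))*conj(exp(-2*I*pi/3)) + 1*(exp(-I*pi/3))*conj(exp(-I*pi/3))]
      = (1/6)[(1) + (1) + (1) + (1) + (1) + (1)] = 6/6 = 1
  <chi_2*chi_5, chi_2> = (1/6)[1*(1)*conj(1) + 1*(exp(I*pi/3))*conj(exp(2*I*pi/3)) + 1*(exp(2*I*pi/3))*conj(exp(-2*I*pi/3)) + 1*(-1)*conj(1) + 1*(exp(-2*I*pi/3))*conj(exp(2*I*pi/3)) + 1*(exp(-I*pi/3))*conj(exp(-2*I*pi/3))]
      = (1/6)[(1) + (exp(-I*pi/3)) + (exp(-2*I*pi/3)) + (-1) + (exp(2*I*pi/3)) + (exp(I*pi/3))] = 0/6 = 0
  <chi_2*chi_5, chi_3> = (1/6)[1*(1)*conj(1) + 1*(exp(I*pi/3))*conj(-1) + 1*(exp(2*I*pi/3))*conj(1) + 1*(-1)*conj(-1) + 1*(exp(-2*I*pi/3))*conj(1) + 1*(exp(-I*pi/3))*conj(-1)]
      = (1/6)[(1) + (-exp(I*pi/3)) + (exp(2*I*pi/3)) + (1) + (exp(-2*I*pi/3)) + (-exp(-I*pi/3))] = 0/6 = 0
  <chi_2*chi_5, chi_4> = (1/6)[1*(1)*conj(1) + 1*(exp(I*pi/3))*conj(exp(-2*I*pi/3)) + 1*(exp(2*I*pi/3))*conj(exp(2*I*pi/3)) + 1*(-1)*conj(1) + 1*(exp(-2*I*pi/3))*conj(exp(-2*I*pi/3)) + 1*(exp(-I*pi/3))*conj(exp(2*I*pi/3))]
      = (1/6)[(1) + (-1) + (1) + (-1) + (1) + (-1)] = 0/6 = 0
  <chi_2*chi_5, chi_5> = (1/6)[1*(1)*conj(1) + 1*(exp(I*pi/3))*conj(exp(-I*pi/3)) + 1*(exp(2*I*pi/3))*conj(exp(-2*I*pi/3)) + 1*(-1)*conj(-1) + 1*(exp(-2*I*pi/3))*conj(exp(2*I*pi/3)) + 1*(exp(-I*pi/3))*conj(exp(I*pi/3))]
      = (1/6)[(1) + (exp(2*I*pi/3)) + (exp(-2*I*pi/3)) + (1) + (exp(2*I*pi/3)) + (exp(-2*I*pi/3))] = 0/6 = 0
(Exp terms are combined using exp(i*s)*conj(exp(i*t)) = exp(i*(s-t)), and sums of them are collapsed using the identity that for every m > 1 the m distinct m-th roots of unity sum to 0, e.g. 1 + exp(2*I*pi/3) + exp(-2*I*pi/3) = 0.)
Hence the multiplicities are chi_1: 1. Dimension check: dim(chi_2)*dim(chi_5) = 1*1 = 1 and sum (mult * dim) = 1*1 = 1.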